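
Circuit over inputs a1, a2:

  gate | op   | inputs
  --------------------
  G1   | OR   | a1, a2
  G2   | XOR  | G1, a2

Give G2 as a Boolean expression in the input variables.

(a1 OR a2) XOR a2

G1 = a1 OR a2
G2 = G1 XOR a2 = (a1 OR a2) XOR a2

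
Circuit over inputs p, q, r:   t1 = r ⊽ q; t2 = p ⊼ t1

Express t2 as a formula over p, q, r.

p ⊼ (r ⊽ q)

t1 = r ⊽ q
t2 = p ⊼ t1 = p ⊼ (r ⊽ q)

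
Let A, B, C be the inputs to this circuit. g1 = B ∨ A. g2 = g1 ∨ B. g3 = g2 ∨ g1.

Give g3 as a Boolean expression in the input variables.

g1 = B ∨ A
g2 = g1 ∨ B = (B ∨ A) ∨ B
g3 = g2 ∨ g1 = ((B ∨ A) ∨ B) ∨ (B ∨ A)

((B ∨ A) ∨ B) ∨ (B ∨ A)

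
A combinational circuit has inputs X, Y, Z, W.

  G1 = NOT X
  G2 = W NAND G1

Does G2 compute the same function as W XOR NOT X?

No

G1 = NOT X
G2 = W NAND G1 = W NAND NOT X
At X=1, Y=0, Z=0, W=0: circuit gives 1, formula gives 0.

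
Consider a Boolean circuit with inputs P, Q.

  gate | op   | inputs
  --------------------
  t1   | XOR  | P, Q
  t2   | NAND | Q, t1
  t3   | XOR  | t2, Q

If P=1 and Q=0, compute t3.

1

t1 = 1 XOR 0 = 1
t2 = 0 NAND 1 = 1
t3 = 1 XOR 0 = 1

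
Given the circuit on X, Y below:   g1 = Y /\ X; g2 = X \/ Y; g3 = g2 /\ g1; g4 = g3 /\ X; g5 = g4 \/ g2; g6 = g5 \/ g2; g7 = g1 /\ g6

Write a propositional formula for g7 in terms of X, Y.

(Y /\ X) /\ (((((X \/ Y) /\ (Y /\ X)) /\ X) \/ (X \/ Y)) \/ (X \/ Y))

g1 = Y /\ X
g2 = X \/ Y
g3 = g2 /\ g1 = (X \/ Y) /\ (Y /\ X)
g4 = g3 /\ X = ((X \/ Y) /\ (Y /\ X)) /\ X
g5 = g4 \/ g2 = (((X \/ Y) /\ (Y /\ X)) /\ X) \/ (X \/ Y)
g6 = g5 \/ g2 = ((((X \/ Y) /\ (Y /\ X)) /\ X) \/ (X \/ Y)) \/ (X \/ Y)
g7 = g1 /\ g6 = (Y /\ X) /\ (((((X \/ Y) /\ (Y /\ X)) /\ X) \/ (X \/ Y)) \/ (X \/ Y))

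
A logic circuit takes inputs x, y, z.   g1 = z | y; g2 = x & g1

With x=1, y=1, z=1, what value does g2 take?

1

g1 = 1 | 1 = 1
g2 = 1 & 1 = 1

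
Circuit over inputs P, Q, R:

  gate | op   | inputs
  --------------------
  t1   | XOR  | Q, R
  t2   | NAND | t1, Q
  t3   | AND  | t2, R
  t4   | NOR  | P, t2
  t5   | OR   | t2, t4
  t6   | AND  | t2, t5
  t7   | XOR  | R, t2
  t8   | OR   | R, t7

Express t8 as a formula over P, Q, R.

R OR (R XOR ((Q XOR R) NAND Q))

t1 = Q XOR R
t2 = t1 NAND Q = (Q XOR R) NAND Q
t7 = R XOR t2 = R XOR ((Q XOR R) NAND Q)
t8 = R OR t7 = R OR (R XOR ((Q XOR R) NAND Q))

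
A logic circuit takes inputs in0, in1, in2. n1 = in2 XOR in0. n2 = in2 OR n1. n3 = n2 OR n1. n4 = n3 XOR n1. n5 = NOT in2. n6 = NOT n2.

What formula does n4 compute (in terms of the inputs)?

n1 = in2 XOR in0
n2 = in2 OR n1 = in2 OR (in2 XOR in0)
n3 = n2 OR n1 = (in2 OR (in2 XOR in0)) OR (in2 XOR in0)
n4 = n3 XOR n1 = ((in2 OR (in2 XOR in0)) OR (in2 XOR in0)) XOR (in2 XOR in0)

((in2 OR (in2 XOR in0)) OR (in2 XOR in0)) XOR (in2 XOR in0)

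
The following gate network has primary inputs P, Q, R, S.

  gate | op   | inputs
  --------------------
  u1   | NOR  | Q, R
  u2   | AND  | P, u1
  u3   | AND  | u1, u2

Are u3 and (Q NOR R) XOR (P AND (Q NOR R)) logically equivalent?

No

u1 = Q NOR R
u2 = P AND u1 = P AND (Q NOR R)
u3 = u1 AND u2 = (Q NOR R) AND (P AND (Q NOR R))
At P=0, Q=0, R=0, S=0: circuit gives 0, formula gives 1.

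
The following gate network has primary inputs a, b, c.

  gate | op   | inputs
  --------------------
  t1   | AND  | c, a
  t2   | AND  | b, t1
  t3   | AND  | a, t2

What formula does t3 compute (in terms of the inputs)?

t1 = c AND a
t2 = b AND t1 = b AND (c AND a)
t3 = a AND t2 = a AND (b AND (c AND a))

a AND (b AND (c AND a))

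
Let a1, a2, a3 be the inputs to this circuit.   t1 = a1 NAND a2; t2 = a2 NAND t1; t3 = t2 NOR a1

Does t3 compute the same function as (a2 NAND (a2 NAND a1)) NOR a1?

t1 = a1 NAND a2
t2 = a2 NAND t1 = a2 NAND (a1 NAND a2)
t3 = t2 NOR a1 = (a2 NAND (a1 NAND a2)) NOR a1
At a1=0, a2=0, a3=0: circuit gives 0, formula gives 0.
At a1=0, a2=1, a3=0: circuit gives 1, formula gives 1.
Agrees on all 8 inputs.

Yes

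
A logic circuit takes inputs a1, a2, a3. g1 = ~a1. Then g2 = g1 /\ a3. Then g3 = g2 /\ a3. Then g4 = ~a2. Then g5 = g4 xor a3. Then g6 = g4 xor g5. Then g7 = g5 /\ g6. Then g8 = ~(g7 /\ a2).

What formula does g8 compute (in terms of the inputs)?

g4 = ~a2
g5 = g4 xor a3 = ~a2 xor a3
g6 = g4 xor g5 = ~a2 xor (~a2 xor a3)
g7 = g5 /\ g6 = (~a2 xor a3) /\ (~a2 xor (~a2 xor a3))
g8 = ~(g7 /\ a2) = ~(((~a2 xor a3) /\ (~a2 xor (~a2 xor a3))) /\ a2)

~(((~a2 xor a3) /\ (~a2 xor (~a2 xor a3))) /\ a2)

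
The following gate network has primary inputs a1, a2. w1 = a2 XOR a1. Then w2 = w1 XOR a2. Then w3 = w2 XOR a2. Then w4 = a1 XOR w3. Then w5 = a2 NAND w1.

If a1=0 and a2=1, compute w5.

0

w1 = 1 XOR 0 = 1
w5 = 1 NAND 1 = 0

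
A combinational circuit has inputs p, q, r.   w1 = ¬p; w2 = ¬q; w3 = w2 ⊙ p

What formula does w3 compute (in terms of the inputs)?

¬q ⊙ p

w2 = ¬q
w3 = w2 ⊙ p = ¬q ⊙ p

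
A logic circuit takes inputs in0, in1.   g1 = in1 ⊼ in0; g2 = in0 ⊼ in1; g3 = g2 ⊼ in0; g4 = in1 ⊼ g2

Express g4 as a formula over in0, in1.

in1 ⊼ (in0 ⊼ in1)

g2 = in0 ⊼ in1
g4 = in1 ⊼ g2 = in1 ⊼ (in0 ⊼ in1)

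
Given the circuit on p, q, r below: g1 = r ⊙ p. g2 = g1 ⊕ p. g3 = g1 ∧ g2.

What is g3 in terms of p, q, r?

g1 = r ⊙ p
g2 = g1 ⊕ p = (r ⊙ p) ⊕ p
g3 = g1 ∧ g2 = (r ⊙ p) ∧ ((r ⊙ p) ⊕ p)

(r ⊙ p) ∧ ((r ⊙ p) ⊕ p)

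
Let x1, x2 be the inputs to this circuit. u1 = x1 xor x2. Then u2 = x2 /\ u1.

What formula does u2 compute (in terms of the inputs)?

x2 /\ (x1 xor x2)

u1 = x1 xor x2
u2 = x2 /\ u1 = x2 /\ (x1 xor x2)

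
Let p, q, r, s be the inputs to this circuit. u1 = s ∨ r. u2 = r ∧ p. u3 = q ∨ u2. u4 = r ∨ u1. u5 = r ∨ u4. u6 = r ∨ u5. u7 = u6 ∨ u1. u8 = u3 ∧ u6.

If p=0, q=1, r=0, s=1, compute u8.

1

u1 = 1 ∨ 0 = 1
u2 = 0 ∧ 0 = 0
u3 = 1 ∨ 0 = 1
u4 = 0 ∨ 1 = 1
u5 = 0 ∨ 1 = 1
u6 = 0 ∨ 1 = 1
u8 = 1 ∧ 1 = 1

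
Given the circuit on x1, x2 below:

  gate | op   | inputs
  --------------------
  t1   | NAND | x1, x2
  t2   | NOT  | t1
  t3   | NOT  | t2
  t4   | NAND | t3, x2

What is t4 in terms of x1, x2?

t1 = x1 NAND x2
t2 = NOT t1 = NOT (x1 NAND x2)
t3 = NOT t2 = NOT NOT (x1 NAND x2)
t4 = t3 NAND x2 = NOT NOT (x1 NAND x2) NAND x2

NOT NOT (x1 NAND x2) NAND x2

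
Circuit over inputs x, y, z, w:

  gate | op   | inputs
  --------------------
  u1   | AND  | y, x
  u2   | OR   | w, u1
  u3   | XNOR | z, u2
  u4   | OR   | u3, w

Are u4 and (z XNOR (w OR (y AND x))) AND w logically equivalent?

u1 = y AND x
u2 = w OR u1 = w OR (y AND x)
u3 = z XNOR u2 = z XNOR (w OR (y AND x))
u4 = u3 OR w = (z XNOR (w OR (y AND x))) OR w
At x=0, y=0, z=0, w=0: circuit gives 1, formula gives 0.

No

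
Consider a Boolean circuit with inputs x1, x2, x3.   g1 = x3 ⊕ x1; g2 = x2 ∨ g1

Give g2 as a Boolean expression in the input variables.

x2 ∨ (x3 ⊕ x1)

g1 = x3 ⊕ x1
g2 = x2 ∨ g1 = x2 ∨ (x3 ⊕ x1)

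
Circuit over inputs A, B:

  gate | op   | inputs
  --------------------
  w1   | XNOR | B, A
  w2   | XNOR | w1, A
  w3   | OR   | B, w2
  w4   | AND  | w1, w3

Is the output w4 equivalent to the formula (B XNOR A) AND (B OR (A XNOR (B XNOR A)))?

w1 = B XNOR A
w2 = w1 XNOR A = (B XNOR A) XNOR A
w3 = B OR w2 = B OR ((B XNOR A) XNOR A)
w4 = w1 AND w3 = (B XNOR A) AND (B OR ((B XNOR A) XNOR A))
At A=0, B=0: circuit gives 0, formula gives 0.
At A=1, B=1: circuit gives 1, formula gives 1.
Agrees on all 4 inputs.

Yes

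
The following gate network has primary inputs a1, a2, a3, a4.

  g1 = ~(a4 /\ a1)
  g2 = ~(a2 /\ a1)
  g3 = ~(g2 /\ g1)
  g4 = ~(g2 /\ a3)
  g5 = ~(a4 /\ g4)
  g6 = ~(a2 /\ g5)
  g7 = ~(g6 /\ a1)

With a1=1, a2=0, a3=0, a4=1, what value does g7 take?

g2 = ~(0 /\ 1) = 1
g4 = ~(1 /\ 0) = 1
g5 = ~(1 /\ 1) = 0
g6 = ~(0 /\ 0) = 1
g7 = ~(1 /\ 1) = 0

0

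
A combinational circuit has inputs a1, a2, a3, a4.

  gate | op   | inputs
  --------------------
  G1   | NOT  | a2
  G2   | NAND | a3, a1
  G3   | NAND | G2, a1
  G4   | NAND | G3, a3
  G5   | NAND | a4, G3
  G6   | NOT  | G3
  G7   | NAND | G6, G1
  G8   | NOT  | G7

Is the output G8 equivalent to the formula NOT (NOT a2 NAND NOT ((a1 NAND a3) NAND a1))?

G1 = NOT a2
G2 = a3 NAND a1
G3 = G2 NAND a1 = (a3 NAND a1) NAND a1
G6 = NOT G3 = NOT ((a3 NAND a1) NAND a1)
G7 = G6 NAND G1 = NOT ((a3 NAND a1) NAND a1) NAND NOT a2
G8 = NOT G7 = NOT (NOT ((a3 NAND a1) NAND a1) NAND NOT a2)
At a1=0, a2=0, a3=0, a4=0: circuit gives 0, formula gives 0.
At a1=1, a2=0, a3=0, a4=0: circuit gives 1, formula gives 1.
Agrees on all 16 inputs.

Yes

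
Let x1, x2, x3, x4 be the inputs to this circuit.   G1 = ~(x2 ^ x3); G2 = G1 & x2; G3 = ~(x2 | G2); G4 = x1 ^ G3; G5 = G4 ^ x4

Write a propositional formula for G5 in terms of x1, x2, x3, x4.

G1 = ~(x2 ^ x3)
G2 = G1 & x2 = (~(x2 ^ x3)) & x2
G3 = ~(x2 | G2) = ~(x2 | ((~(x2 ^ x3)) & x2))
G4 = x1 ^ G3 = x1 ^ (~(x2 | ((~(x2 ^ x3)) & x2)))
G5 = G4 ^ x4 = (x1 ^ (~(x2 | ((~(x2 ^ x3)) & x2)))) ^ x4

(x1 ^ (~(x2 | ((~(x2 ^ x3)) & x2)))) ^ x4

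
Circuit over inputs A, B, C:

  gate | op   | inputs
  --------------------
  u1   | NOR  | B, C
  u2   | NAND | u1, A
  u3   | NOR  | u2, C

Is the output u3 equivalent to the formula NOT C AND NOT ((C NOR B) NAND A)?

u1 = B NOR C
u2 = u1 NAND A = (B NOR C) NAND A
u3 = u2 NOR C = ((B NOR C) NAND A) NOR C
At A=0, B=0, C=0: circuit gives 0, formula gives 0.
At A=1, B=0, C=0: circuit gives 1, formula gives 1.
Agrees on all 8 inputs.

Yes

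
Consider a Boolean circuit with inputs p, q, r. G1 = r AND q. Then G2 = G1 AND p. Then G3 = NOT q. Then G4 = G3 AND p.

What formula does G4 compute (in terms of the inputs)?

NOT q AND p

G3 = NOT q
G4 = G3 AND p = NOT q AND p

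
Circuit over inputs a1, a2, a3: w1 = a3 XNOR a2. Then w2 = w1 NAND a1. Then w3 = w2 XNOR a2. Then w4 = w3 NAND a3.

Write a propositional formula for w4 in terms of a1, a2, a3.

w1 = a3 XNOR a2
w2 = w1 NAND a1 = (a3 XNOR a2) NAND a1
w3 = w2 XNOR a2 = ((a3 XNOR a2) NAND a1) XNOR a2
w4 = w3 NAND a3 = (((a3 XNOR a2) NAND a1) XNOR a2) NAND a3

(((a3 XNOR a2) NAND a1) XNOR a2) NAND a3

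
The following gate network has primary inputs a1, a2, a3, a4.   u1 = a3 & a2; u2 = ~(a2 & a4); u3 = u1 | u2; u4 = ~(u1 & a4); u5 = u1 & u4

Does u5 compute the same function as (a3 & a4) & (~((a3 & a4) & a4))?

No

u1 = a3 & a2
u4 = ~(u1 & a4) = ~((a3 & a2) & a4)
u5 = u1 & u4 = (a3 & a2) & (~((a3 & a2) & a4))
At a1=0, a2=1, a3=1, a4=0: circuit gives 1, formula gives 0.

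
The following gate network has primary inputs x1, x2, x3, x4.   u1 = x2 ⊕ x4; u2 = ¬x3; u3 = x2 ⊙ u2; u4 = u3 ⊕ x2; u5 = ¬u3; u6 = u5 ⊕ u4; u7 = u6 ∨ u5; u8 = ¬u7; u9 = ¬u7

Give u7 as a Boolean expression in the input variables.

(¬(x2 ⊙ ¬x3) ⊕ ((x2 ⊙ ¬x3) ⊕ x2)) ∨ ¬(x2 ⊙ ¬x3)

u2 = ¬x3
u3 = x2 ⊙ u2 = x2 ⊙ ¬x3
u4 = u3 ⊕ x2 = (x2 ⊙ ¬x3) ⊕ x2
u5 = ¬u3 = ¬(x2 ⊙ ¬x3)
u6 = u5 ⊕ u4 = ¬(x2 ⊙ ¬x3) ⊕ ((x2 ⊙ ¬x3) ⊕ x2)
u7 = u6 ∨ u5 = (¬(x2 ⊙ ¬x3) ⊕ ((x2 ⊙ ¬x3) ⊕ x2)) ∨ ¬(x2 ⊙ ¬x3)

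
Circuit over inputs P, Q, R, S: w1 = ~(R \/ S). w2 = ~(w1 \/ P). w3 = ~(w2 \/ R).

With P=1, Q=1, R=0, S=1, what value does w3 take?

w1 = ~(0 \/ 1) = 0
w2 = ~(0 \/ 1) = 0
w3 = ~(0 \/ 0) = 1

1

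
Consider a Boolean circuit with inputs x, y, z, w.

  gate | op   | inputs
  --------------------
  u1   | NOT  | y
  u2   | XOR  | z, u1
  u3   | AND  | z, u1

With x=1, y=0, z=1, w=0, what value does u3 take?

1

u1 = NOT 0 = 1
u3 = 1 AND 1 = 1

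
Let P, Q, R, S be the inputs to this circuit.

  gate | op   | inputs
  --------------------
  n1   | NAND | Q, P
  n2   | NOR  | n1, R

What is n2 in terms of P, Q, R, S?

(Q NAND P) NOR R

n1 = Q NAND P
n2 = n1 NOR R = (Q NAND P) NOR R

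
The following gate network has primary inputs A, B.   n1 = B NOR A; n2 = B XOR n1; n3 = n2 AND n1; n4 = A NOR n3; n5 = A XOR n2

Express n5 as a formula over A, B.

n1 = B NOR A
n2 = B XOR n1 = B XOR (B NOR A)
n5 = A XOR n2 = A XOR (B XOR (B NOR A))

A XOR (B XOR (B NOR A))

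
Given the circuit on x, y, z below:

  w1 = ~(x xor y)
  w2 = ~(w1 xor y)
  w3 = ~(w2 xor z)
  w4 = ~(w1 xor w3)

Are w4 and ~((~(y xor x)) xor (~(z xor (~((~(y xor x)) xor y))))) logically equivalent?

w1 = ~(x xor y)
w2 = ~(w1 xor y) = ~((~(x xor y)) xor y)
w3 = ~(w2 xor z) = ~((~((~(x xor y)) xor y)) xor z)
w4 = ~(w1 xor w3) = ~((~(x xor y)) xor (~((~((~(x xor y)) xor y)) xor z)))
At x=0, y=0, z=1: circuit gives 0, formula gives 0.
At x=0, y=0, z=0: circuit gives 1, formula gives 1.
Agrees on all 8 inputs.

Yes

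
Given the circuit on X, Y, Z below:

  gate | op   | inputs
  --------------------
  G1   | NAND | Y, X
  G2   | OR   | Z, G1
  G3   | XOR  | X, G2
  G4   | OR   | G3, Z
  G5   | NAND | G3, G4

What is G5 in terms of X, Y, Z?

G1 = Y NAND X
G2 = Z OR G1 = Z OR (Y NAND X)
G3 = X XOR G2 = X XOR (Z OR (Y NAND X))
G4 = G3 OR Z = (X XOR (Z OR (Y NAND X))) OR Z
G5 = G3 NAND G4 = (X XOR (Z OR (Y NAND X))) NAND ((X XOR (Z OR (Y NAND X))) OR Z)

(X XOR (Z OR (Y NAND X))) NAND ((X XOR (Z OR (Y NAND X))) OR Z)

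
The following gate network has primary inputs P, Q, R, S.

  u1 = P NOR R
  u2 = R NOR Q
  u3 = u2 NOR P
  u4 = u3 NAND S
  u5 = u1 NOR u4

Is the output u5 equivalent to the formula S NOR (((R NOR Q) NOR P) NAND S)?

No

u1 = P NOR R
u2 = R NOR Q
u3 = u2 NOR P = (R NOR Q) NOR P
u4 = u3 NAND S = ((R NOR Q) NOR P) NAND S
u5 = u1 NOR u4 = (P NOR R) NOR (((R NOR Q) NOR P) NAND S)
At P=0, Q=0, R=1, S=1: circuit gives 1, formula gives 0.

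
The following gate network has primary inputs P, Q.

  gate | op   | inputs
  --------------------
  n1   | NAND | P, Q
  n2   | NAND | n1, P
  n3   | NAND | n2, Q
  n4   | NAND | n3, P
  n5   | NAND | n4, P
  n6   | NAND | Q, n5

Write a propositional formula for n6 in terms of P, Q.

Q NAND (((((P NAND Q) NAND P) NAND Q) NAND P) NAND P)

n1 = P NAND Q
n2 = n1 NAND P = (P NAND Q) NAND P
n3 = n2 NAND Q = ((P NAND Q) NAND P) NAND Q
n4 = n3 NAND P = (((P NAND Q) NAND P) NAND Q) NAND P
n5 = n4 NAND P = ((((P NAND Q) NAND P) NAND Q) NAND P) NAND P
n6 = Q NAND n5 = Q NAND (((((P NAND Q) NAND P) NAND Q) NAND P) NAND P)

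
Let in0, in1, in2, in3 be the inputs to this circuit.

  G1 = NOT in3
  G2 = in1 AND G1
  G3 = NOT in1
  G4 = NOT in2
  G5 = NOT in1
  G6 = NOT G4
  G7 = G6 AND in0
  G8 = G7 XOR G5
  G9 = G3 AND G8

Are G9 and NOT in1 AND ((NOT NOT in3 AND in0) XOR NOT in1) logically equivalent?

G3 = NOT in1
G4 = NOT in2
G5 = NOT in1
G6 = NOT G4 = NOT NOT in2
G7 = G6 AND in0 = NOT NOT in2 AND in0
G8 = G7 XOR G5 = (NOT NOT in2 AND in0) XOR NOT in1
G9 = G3 AND G8 = NOT in1 AND ((NOT NOT in2 AND in0) XOR NOT in1)
At in0=1, in1=0, in2=0, in3=1: circuit gives 1, formula gives 0.

No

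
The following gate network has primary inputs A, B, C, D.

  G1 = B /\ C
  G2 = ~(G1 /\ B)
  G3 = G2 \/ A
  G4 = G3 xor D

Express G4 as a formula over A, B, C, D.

((~((B /\ C) /\ B)) \/ A) xor D

G1 = B /\ C
G2 = ~(G1 /\ B) = ~((B /\ C) /\ B)
G3 = G2 \/ A = (~((B /\ C) /\ B)) \/ A
G4 = G3 xor D = ((~((B /\ C) /\ B)) \/ A) xor D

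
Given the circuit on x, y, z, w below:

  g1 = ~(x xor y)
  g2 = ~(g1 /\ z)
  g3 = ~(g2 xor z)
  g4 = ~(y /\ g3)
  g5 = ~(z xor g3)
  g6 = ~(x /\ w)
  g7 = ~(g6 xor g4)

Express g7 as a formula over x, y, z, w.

~((~(x /\ w)) xor (~(y /\ (~((~((~(x xor y)) /\ z)) xor z)))))

g1 = ~(x xor y)
g2 = ~(g1 /\ z) = ~((~(x xor y)) /\ z)
g3 = ~(g2 xor z) = ~((~((~(x xor y)) /\ z)) xor z)
g4 = ~(y /\ g3) = ~(y /\ (~((~((~(x xor y)) /\ z)) xor z)))
g6 = ~(x /\ w)
g7 = ~(g6 xor g4) = ~((~(x /\ w)) xor (~(y /\ (~((~((~(x xor y)) /\ z)) xor z)))))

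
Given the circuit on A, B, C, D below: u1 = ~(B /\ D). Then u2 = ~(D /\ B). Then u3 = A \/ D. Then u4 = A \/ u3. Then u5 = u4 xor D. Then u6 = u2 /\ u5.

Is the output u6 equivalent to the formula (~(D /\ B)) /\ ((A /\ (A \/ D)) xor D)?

No

u2 = ~(D /\ B)
u3 = A \/ D
u4 = A \/ u3 = A \/ (A \/ D)
u5 = u4 xor D = (A \/ (A \/ D)) xor D
u6 = u2 /\ u5 = (~(D /\ B)) /\ ((A \/ (A \/ D)) xor D)
At A=0, B=0, C=0, D=1: circuit gives 0, formula gives 1.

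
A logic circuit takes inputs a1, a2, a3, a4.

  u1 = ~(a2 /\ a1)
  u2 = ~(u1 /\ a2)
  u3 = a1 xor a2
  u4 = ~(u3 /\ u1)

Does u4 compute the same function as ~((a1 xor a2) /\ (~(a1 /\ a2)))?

Yes

u1 = ~(a2 /\ a1)
u3 = a1 xor a2
u4 = ~(u3 /\ u1) = ~((a1 xor a2) /\ (~(a2 /\ a1)))
At a1=0, a2=1, a3=0, a4=0: circuit gives 0, formula gives 0.
At a1=0, a2=0, a3=0, a4=0: circuit gives 1, formula gives 1.
Agrees on all 16 inputs.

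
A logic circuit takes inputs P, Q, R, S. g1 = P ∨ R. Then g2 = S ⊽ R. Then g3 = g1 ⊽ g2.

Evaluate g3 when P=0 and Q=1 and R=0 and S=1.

1

g1 = 0 ∨ 0 = 0
g2 = 1 ⊽ 0 = 0
g3 = 0 ⊽ 0 = 1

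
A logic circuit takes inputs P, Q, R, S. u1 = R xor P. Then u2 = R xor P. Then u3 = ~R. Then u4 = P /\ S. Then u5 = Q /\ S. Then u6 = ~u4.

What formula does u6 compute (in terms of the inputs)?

~(P /\ S)

u4 = P /\ S
u6 = ~u4 = ~(P /\ S)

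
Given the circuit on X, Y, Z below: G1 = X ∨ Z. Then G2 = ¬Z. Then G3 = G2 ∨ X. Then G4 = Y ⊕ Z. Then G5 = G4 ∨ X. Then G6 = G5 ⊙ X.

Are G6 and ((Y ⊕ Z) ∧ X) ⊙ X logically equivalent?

No

G4 = Y ⊕ Z
G5 = G4 ∨ X = (Y ⊕ Z) ∨ X
G6 = G5 ⊙ X = ((Y ⊕ Z) ∨ X) ⊙ X
At X=0, Y=0, Z=1: circuit gives 0, formula gives 1.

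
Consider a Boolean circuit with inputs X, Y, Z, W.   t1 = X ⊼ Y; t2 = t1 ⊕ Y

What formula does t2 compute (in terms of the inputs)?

t1 = X ⊼ Y
t2 = t1 ⊕ Y = (X ⊼ Y) ⊕ Y

(X ⊼ Y) ⊕ Y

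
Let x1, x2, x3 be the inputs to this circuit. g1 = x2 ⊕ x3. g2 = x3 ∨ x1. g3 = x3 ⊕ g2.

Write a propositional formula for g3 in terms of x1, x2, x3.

x3 ⊕ (x3 ∨ x1)

g2 = x3 ∨ x1
g3 = x3 ⊕ g2 = x3 ⊕ (x3 ∨ x1)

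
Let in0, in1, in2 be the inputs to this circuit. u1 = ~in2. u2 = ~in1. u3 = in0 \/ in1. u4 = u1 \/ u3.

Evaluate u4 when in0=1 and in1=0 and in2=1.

1

u1 = ~1 = 0
u3 = 1 \/ 0 = 1
u4 = 0 \/ 1 = 1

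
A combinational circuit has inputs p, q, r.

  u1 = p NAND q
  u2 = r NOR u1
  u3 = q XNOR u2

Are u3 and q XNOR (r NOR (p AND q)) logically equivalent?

u1 = p NAND q
u2 = r NOR u1 = r NOR (p NAND q)
u3 = q XNOR u2 = q XNOR (r NOR (p NAND q))
At p=0, q=0, r=0: circuit gives 1, formula gives 0.

No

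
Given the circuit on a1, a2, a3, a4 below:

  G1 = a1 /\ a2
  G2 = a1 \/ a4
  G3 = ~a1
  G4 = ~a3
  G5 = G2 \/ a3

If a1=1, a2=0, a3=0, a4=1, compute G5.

G2 = 1 \/ 1 = 1
G5 = 1 \/ 0 = 1

1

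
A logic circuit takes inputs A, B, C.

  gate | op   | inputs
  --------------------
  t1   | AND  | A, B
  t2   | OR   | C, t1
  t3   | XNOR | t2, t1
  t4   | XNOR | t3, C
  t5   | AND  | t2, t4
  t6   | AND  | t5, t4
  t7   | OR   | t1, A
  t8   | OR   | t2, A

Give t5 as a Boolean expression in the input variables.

t1 = A AND B
t2 = C OR t1 = C OR (A AND B)
t3 = t2 XNOR t1 = (C OR (A AND B)) XNOR (A AND B)
t4 = t3 XNOR C = ((C OR (A AND B)) XNOR (A AND B)) XNOR C
t5 = t2 AND t4 = (C OR (A AND B)) AND (((C OR (A AND B)) XNOR (A AND B)) XNOR C)

(C OR (A AND B)) AND (((C OR (A AND B)) XNOR (A AND B)) XNOR C)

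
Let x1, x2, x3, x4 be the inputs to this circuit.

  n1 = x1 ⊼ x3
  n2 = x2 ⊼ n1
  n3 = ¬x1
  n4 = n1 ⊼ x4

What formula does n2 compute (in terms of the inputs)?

x2 ⊼ (x1 ⊼ x3)

n1 = x1 ⊼ x3
n2 = x2 ⊼ n1 = x2 ⊼ (x1 ⊼ x3)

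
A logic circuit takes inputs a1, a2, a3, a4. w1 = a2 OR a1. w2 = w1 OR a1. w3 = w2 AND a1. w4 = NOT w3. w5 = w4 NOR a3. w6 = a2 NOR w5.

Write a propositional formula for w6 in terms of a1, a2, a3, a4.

w1 = a2 OR a1
w2 = w1 OR a1 = (a2 OR a1) OR a1
w3 = w2 AND a1 = ((a2 OR a1) OR a1) AND a1
w4 = NOT w3 = NOT (((a2 OR a1) OR a1) AND a1)
w5 = w4 NOR a3 = NOT (((a2 OR a1) OR a1) AND a1) NOR a3
w6 = a2 NOR w5 = a2 NOR (NOT (((a2 OR a1) OR a1) AND a1) NOR a3)

a2 NOR (NOT (((a2 OR a1) OR a1) AND a1) NOR a3)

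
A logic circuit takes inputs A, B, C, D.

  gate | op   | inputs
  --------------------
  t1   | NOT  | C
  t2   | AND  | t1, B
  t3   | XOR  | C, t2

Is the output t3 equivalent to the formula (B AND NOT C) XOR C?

Yes

t1 = NOT C
t2 = t1 AND B = NOT C AND B
t3 = C XOR t2 = C XOR (NOT C AND B)
At A=0, B=0, C=0, D=0: circuit gives 0, formula gives 0.
At A=0, B=0, C=1, D=0: circuit gives 1, formula gives 1.
Agrees on all 16 inputs.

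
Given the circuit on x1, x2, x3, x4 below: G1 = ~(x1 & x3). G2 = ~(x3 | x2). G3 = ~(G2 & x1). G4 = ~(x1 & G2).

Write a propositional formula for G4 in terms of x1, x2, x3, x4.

G2 = ~(x3 | x2)
G4 = ~(x1 & G2) = ~(x1 & (~(x3 | x2)))

~(x1 & (~(x3 | x2)))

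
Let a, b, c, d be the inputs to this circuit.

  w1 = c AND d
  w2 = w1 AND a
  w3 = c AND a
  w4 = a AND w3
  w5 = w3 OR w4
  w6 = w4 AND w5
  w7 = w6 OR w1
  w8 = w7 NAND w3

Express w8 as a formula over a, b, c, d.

w1 = c AND d
w3 = c AND a
w4 = a AND w3 = a AND (c AND a)
w5 = w3 OR w4 = (c AND a) OR (a AND (c AND a))
w6 = w4 AND w5 = (a AND (c AND a)) AND ((c AND a) OR (a AND (c AND a)))
w7 = w6 OR w1 = ((a AND (c AND a)) AND ((c AND a) OR (a AND (c AND a)))) OR (c AND d)
w8 = w7 NAND w3 = (((a AND (c AND a)) AND ((c AND a) OR (a AND (c AND a)))) OR (c AND d)) NAND (c AND a)

(((a AND (c AND a)) AND ((c AND a) OR (a AND (c AND a)))) OR (c AND d)) NAND (c AND a)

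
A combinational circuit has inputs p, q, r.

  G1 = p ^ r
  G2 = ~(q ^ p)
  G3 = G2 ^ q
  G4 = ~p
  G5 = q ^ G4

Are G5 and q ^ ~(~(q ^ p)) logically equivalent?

G4 = ~p
G5 = q ^ G4 = q ^ ~p
At p=0, q=0, r=0: circuit gives 1, formula gives 0.

No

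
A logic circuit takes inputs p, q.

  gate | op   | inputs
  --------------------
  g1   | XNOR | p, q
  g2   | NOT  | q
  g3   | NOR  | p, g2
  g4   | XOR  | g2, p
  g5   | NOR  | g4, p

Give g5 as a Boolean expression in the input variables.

g2 = NOT q
g4 = g2 XOR p = NOT q XOR p
g5 = g4 NOR p = (NOT q XOR p) NOR p

(NOT q XOR p) NOR p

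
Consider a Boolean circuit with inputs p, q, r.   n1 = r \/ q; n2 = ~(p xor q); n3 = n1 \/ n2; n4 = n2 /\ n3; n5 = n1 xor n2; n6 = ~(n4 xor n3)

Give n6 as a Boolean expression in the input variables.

~(((~(p xor q)) /\ ((r \/ q) \/ (~(p xor q)))) xor ((r \/ q) \/ (~(p xor q))))

n1 = r \/ q
n2 = ~(p xor q)
n3 = n1 \/ n2 = (r \/ q) \/ (~(p xor q))
n4 = n2 /\ n3 = (~(p xor q)) /\ ((r \/ q) \/ (~(p xor q)))
n6 = ~(n4 xor n3) = ~(((~(p xor q)) /\ ((r \/ q) \/ (~(p xor q)))) xor ((r \/ q) \/ (~(p xor q))))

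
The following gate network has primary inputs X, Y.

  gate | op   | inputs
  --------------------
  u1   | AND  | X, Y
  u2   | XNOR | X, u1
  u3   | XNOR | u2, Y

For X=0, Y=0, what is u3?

0

u1 = 0 AND 0 = 0
u2 = 0 XNOR 0 = 1
u3 = 1 XNOR 0 = 0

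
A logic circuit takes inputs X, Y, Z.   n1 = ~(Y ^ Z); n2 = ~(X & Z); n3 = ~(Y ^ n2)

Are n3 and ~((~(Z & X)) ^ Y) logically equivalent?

Yes

n2 = ~(X & Z)
n3 = ~(Y ^ n2) = ~(Y ^ (~(X & Z)))
At X=0, Y=0, Z=0: circuit gives 0, formula gives 0.
At X=0, Y=1, Z=0: circuit gives 1, formula gives 1.
Agrees on all 8 inputs.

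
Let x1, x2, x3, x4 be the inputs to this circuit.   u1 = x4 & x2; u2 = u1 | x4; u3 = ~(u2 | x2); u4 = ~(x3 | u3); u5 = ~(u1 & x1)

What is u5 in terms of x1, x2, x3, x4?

~((x4 & x2) & x1)

u1 = x4 & x2
u5 = ~(u1 & x1) = ~((x4 & x2) & x1)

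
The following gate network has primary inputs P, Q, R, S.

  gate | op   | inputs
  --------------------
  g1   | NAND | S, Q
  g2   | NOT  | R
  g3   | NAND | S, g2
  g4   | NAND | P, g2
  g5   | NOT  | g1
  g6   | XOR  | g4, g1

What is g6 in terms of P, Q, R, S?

g1 = S NAND Q
g2 = NOT R
g4 = P NAND g2 = P NAND NOT R
g6 = g4 XOR g1 = (P NAND NOT R) XOR (S NAND Q)

(P NAND NOT R) XOR (S NAND Q)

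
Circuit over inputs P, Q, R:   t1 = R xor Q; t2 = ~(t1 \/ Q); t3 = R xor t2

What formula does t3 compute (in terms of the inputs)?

R xor (~((R xor Q) \/ Q))

t1 = R xor Q
t2 = ~(t1 \/ Q) = ~((R xor Q) \/ Q)
t3 = R xor t2 = R xor (~((R xor Q) \/ Q))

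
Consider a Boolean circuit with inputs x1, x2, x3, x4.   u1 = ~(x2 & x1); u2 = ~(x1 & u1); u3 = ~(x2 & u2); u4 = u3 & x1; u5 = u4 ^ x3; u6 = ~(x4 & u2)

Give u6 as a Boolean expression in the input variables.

u1 = ~(x2 & x1)
u2 = ~(x1 & u1) = ~(x1 & (~(x2 & x1)))
u6 = ~(x4 & u2) = ~(x4 & (~(x1 & (~(x2 & x1)))))

~(x4 & (~(x1 & (~(x2 & x1)))))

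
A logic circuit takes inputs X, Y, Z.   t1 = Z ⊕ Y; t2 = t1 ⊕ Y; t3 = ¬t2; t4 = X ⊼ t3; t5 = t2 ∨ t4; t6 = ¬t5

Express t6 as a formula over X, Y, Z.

t1 = Z ⊕ Y
t2 = t1 ⊕ Y = (Z ⊕ Y) ⊕ Y
t3 = ¬t2 = ¬((Z ⊕ Y) ⊕ Y)
t4 = X ⊼ t3 = X ⊼ ¬((Z ⊕ Y) ⊕ Y)
t5 = t2 ∨ t4 = ((Z ⊕ Y) ⊕ Y) ∨ (X ⊼ ¬((Z ⊕ Y) ⊕ Y))
t6 = ¬t5 = ¬(((Z ⊕ Y) ⊕ Y) ∨ (X ⊼ ¬((Z ⊕ Y) ⊕ Y)))

¬(((Z ⊕ Y) ⊕ Y) ∨ (X ⊼ ¬((Z ⊕ Y) ⊕ Y)))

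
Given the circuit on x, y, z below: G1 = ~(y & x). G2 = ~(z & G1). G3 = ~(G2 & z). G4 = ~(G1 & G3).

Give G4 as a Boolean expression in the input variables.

G1 = ~(y & x)
G2 = ~(z & G1) = ~(z & (~(y & x)))
G3 = ~(G2 & z) = ~((~(z & (~(y & x)))) & z)
G4 = ~(G1 & G3) = ~((~(y & x)) & (~((~(z & (~(y & x)))) & z)))

~((~(y & x)) & (~((~(z & (~(y & x)))) & z)))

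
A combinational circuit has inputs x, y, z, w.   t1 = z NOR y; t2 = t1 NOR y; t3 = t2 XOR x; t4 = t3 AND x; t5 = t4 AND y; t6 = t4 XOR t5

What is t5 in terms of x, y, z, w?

((((z NOR y) NOR y) XOR x) AND x) AND y

t1 = z NOR y
t2 = t1 NOR y = (z NOR y) NOR y
t3 = t2 XOR x = ((z NOR y) NOR y) XOR x
t4 = t3 AND x = (((z NOR y) NOR y) XOR x) AND x
t5 = t4 AND y = ((((z NOR y) NOR y) XOR x) AND x) AND y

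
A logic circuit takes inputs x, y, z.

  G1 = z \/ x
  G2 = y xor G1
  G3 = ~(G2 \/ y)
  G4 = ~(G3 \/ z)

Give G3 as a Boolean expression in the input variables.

G1 = z \/ x
G2 = y xor G1 = y xor (z \/ x)
G3 = ~(G2 \/ y) = ~((y xor (z \/ x)) \/ y)

~((y xor (z \/ x)) \/ y)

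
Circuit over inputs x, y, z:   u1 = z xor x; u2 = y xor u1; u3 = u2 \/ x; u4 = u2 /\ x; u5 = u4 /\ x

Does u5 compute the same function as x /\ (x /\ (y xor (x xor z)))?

u1 = z xor x
u2 = y xor u1 = y xor (z xor x)
u4 = u2 /\ x = (y xor (z xor x)) /\ x
u5 = u4 /\ x = ((y xor (z xor x)) /\ x) /\ x
At x=0, y=0, z=0: circuit gives 0, formula gives 0.
At x=1, y=0, z=0: circuit gives 1, formula gives 1.
Agrees on all 8 inputs.

Yes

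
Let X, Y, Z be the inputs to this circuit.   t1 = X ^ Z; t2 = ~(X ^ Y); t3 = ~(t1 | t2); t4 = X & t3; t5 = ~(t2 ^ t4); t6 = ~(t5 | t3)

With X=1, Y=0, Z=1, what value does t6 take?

t1 = 1 ^ 1 = 0
t2 = ~(1 ^ 0) = 0
t3 = ~(0 | 0) = 1
t4 = 1 & 1 = 1
t5 = ~(0 ^ 1) = 0
t6 = ~(0 | 1) = 0

0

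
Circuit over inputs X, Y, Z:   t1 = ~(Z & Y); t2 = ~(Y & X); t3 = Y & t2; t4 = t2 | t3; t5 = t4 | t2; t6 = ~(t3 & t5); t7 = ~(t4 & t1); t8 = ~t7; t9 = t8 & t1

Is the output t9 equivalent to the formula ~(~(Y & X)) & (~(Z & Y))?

t1 = ~(Z & Y)
t2 = ~(Y & X)
t3 = Y & t2 = Y & (~(Y & X))
t4 = t2 | t3 = (~(Y & X)) | (Y & (~(Y & X)))
t7 = ~(t4 & t1) = ~(((~(Y & X)) | (Y & (~(Y & X)))) & (~(Z & Y)))
t8 = ~t7 = ~(~(((~(Y & X)) | (Y & (~(Y & X)))) & (~(Z & Y))))
t9 = t8 & t1 = ~(~(((~(Y & X)) | (Y & (~(Y & X)))) & (~(Z & Y)))) & (~(Z & Y))
At X=0, Y=0, Z=0: circuit gives 1, formula gives 0.

No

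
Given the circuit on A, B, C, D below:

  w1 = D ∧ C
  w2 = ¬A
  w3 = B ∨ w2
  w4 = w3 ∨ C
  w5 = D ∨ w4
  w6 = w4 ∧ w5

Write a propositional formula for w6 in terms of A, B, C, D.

w2 = ¬A
w3 = B ∨ w2 = B ∨ ¬A
w4 = w3 ∨ C = (B ∨ ¬A) ∨ C
w5 = D ∨ w4 = D ∨ ((B ∨ ¬A) ∨ C)
w6 = w4 ∧ w5 = ((B ∨ ¬A) ∨ C) ∧ (D ∨ ((B ∨ ¬A) ∨ C))

((B ∨ ¬A) ∨ C) ∧ (D ∨ ((B ∨ ¬A) ∨ C))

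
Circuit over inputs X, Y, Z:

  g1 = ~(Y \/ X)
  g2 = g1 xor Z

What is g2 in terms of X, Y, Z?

(~(Y \/ X)) xor Z

g1 = ~(Y \/ X)
g2 = g1 xor Z = (~(Y \/ X)) xor Z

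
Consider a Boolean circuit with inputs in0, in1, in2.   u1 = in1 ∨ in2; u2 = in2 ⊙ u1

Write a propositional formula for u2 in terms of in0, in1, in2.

u1 = in1 ∨ in2
u2 = in2 ⊙ u1 = in2 ⊙ (in1 ∨ in2)

in2 ⊙ (in1 ∨ in2)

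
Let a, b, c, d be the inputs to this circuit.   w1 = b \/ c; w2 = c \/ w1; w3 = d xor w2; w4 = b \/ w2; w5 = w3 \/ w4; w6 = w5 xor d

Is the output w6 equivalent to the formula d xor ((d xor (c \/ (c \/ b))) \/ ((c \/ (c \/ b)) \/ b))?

w1 = b \/ c
w2 = c \/ w1 = c \/ (b \/ c)
w3 = d xor w2 = d xor (c \/ (b \/ c))
w4 = b \/ w2 = b \/ (c \/ (b \/ c))
w5 = w3 \/ w4 = (d xor (c \/ (b \/ c))) \/ (b \/ (c \/ (b \/ c)))
w6 = w5 xor d = ((d xor (c \/ (b \/ c))) \/ (b \/ (c \/ (b \/ c)))) xor d
At a=0, b=0, c=0, d=0: circuit gives 0, formula gives 0.
At a=0, b=0, c=1, d=0: circuit gives 1, formula gives 1.
Agrees on all 16 inputs.

Yes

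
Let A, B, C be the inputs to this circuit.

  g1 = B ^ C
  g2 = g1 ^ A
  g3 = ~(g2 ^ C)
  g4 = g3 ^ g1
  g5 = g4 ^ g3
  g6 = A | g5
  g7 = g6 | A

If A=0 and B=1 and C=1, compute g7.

0

g1 = 1 ^ 1 = 0
g2 = 0 ^ 0 = 0
g3 = ~(0 ^ 1) = 0
g4 = 0 ^ 0 = 0
g5 = 0 ^ 0 = 0
g6 = 0 | 0 = 0
g7 = 0 | 0 = 0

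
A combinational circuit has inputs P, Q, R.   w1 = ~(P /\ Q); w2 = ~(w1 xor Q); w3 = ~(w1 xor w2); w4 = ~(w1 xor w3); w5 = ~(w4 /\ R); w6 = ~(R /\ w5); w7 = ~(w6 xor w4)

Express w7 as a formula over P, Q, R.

w1 = ~(P /\ Q)
w2 = ~(w1 xor Q) = ~((~(P /\ Q)) xor Q)
w3 = ~(w1 xor w2) = ~((~(P /\ Q)) xor (~((~(P /\ Q)) xor Q)))
w4 = ~(w1 xor w3) = ~((~(P /\ Q)) xor (~((~(P /\ Q)) xor (~((~(P /\ Q)) xor Q)))))
w5 = ~(w4 /\ R) = ~((~((~(P /\ Q)) xor (~((~(P /\ Q)) xor (~((~(P /\ Q)) xor Q)))))) /\ R)
w6 = ~(R /\ w5) = ~(R /\ (~((~((~(P /\ Q)) xor (~((~(P /\ Q)) xor (~((~(P /\ Q)) xor Q)))))) /\ R)))
w7 = ~(w6 xor w4) = ~((~(R /\ (~((~((~(P /\ Q)) xor (~((~(P /\ Q)) xor (~((~(P /\ Q)) xor Q)))))) /\ R)))) xor (~((~(P /\ Q)) xor (~((~(P /\ Q)) xor (~((~(P /\ Q)) xor Q)))))))

~((~(R /\ (~((~((~(P /\ Q)) xor (~((~(P /\ Q)) xor (~((~(P /\ Q)) xor Q)))))) /\ R)))) xor (~((~(P /\ Q)) xor (~((~(P /\ Q)) xor (~((~(P /\ Q)) xor Q)))))))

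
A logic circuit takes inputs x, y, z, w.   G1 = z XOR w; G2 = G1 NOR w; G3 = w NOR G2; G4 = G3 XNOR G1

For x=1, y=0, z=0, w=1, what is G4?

0

G1 = 0 XOR 1 = 1
G2 = 1 NOR 1 = 0
G3 = 1 NOR 0 = 0
G4 = 0 XNOR 1 = 0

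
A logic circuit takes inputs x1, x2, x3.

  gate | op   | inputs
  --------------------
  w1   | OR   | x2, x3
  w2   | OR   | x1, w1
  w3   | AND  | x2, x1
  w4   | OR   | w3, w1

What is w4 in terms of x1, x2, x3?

w1 = x2 OR x3
w3 = x2 AND x1
w4 = w3 OR w1 = (x2 AND x1) OR (x2 OR x3)

(x2 AND x1) OR (x2 OR x3)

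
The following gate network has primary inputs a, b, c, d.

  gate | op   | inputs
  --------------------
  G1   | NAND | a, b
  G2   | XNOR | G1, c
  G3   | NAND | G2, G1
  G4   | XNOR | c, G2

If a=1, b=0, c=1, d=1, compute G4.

1

G1 = 1 NAND 0 = 1
G2 = 1 XNOR 1 = 1
G4 = 1 XNOR 1 = 1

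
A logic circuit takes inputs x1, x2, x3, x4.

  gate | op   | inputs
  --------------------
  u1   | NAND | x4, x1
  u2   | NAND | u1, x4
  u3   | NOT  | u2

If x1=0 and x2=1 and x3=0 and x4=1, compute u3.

u1 = 1 NAND 0 = 1
u2 = 1 NAND 1 = 0
u3 = NOT 0 = 1

1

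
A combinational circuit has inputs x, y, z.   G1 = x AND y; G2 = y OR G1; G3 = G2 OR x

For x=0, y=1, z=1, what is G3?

1

G1 = 0 AND 1 = 0
G2 = 1 OR 0 = 1
G3 = 1 OR 0 = 1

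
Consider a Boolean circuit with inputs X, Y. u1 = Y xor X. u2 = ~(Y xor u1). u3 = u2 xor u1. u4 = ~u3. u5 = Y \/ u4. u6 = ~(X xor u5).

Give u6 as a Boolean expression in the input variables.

u1 = Y xor X
u2 = ~(Y xor u1) = ~(Y xor (Y xor X))
u3 = u2 xor u1 = (~(Y xor (Y xor X))) xor (Y xor X)
u4 = ~u3 = ~((~(Y xor (Y xor X))) xor (Y xor X))
u5 = Y \/ u4 = Y \/ ~((~(Y xor (Y xor X))) xor (Y xor X))
u6 = ~(X xor u5) = ~(X xor (Y \/ ~((~(Y xor (Y xor X))) xor (Y xor X))))

~(X xor (Y \/ ~((~(Y xor (Y xor X))) xor (Y xor X))))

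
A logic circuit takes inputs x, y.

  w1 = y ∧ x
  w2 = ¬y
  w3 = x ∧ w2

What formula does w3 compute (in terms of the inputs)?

x ∧ ¬y

w2 = ¬y
w3 = x ∧ w2 = x ∧ ¬y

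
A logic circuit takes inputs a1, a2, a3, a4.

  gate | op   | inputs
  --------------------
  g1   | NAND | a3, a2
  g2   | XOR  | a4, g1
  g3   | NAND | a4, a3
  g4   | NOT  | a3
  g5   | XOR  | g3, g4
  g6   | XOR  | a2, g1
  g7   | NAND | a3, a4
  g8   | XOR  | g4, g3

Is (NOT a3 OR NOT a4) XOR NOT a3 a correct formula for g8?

g3 = a4 NAND a3
g4 = NOT a3
g8 = g4 XOR g3 = NOT a3 XOR (a4 NAND a3)
At a1=0, a2=0, a3=0, a4=0: circuit gives 0, formula gives 0.
At a1=0, a2=0, a3=1, a4=0: circuit gives 1, formula gives 1.
Agrees on all 16 inputs.

Yes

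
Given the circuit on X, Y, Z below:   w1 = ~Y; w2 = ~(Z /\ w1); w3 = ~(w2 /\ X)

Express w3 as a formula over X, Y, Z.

~((~(Z /\ ~Y)) /\ X)

w1 = ~Y
w2 = ~(Z /\ w1) = ~(Z /\ ~Y)
w3 = ~(w2 /\ X) = ~((~(Z /\ ~Y)) /\ X)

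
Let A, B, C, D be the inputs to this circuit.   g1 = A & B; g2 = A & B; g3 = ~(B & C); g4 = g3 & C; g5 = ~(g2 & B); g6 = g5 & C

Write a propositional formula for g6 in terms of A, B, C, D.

g2 = A & B
g5 = ~(g2 & B) = ~((A & B) & B)
g6 = g5 & C = (~((A & B) & B)) & C

(~((A & B) & B)) & C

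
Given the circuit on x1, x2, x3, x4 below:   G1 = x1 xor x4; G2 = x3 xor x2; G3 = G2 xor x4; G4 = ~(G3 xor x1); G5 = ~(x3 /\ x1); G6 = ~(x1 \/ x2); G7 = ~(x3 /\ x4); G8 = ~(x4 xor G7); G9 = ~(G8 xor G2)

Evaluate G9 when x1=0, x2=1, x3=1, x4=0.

G2 = 1 xor 1 = 0
G7 = ~(1 /\ 0) = 1
G8 = ~(0 xor 1) = 0
G9 = ~(0 xor 0) = 1

1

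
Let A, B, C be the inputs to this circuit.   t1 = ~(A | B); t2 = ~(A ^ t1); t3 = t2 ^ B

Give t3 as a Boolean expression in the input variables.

t1 = ~(A | B)
t2 = ~(A ^ t1) = ~(A ^ (~(A | B)))
t3 = t2 ^ B = (~(A ^ (~(A | B)))) ^ B

(~(A ^ (~(A | B)))) ^ B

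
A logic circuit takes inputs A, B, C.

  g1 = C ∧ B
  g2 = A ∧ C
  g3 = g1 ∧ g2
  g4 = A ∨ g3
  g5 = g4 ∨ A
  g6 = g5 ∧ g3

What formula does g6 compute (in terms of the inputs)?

g1 = C ∧ B
g2 = A ∧ C
g3 = g1 ∧ g2 = (C ∧ B) ∧ (A ∧ C)
g4 = A ∨ g3 = A ∨ ((C ∧ B) ∧ (A ∧ C))
g5 = g4 ∨ A = (A ∨ ((C ∧ B) ∧ (A ∧ C))) ∨ A
g6 = g5 ∧ g3 = ((A ∨ ((C ∧ B) ∧ (A ∧ C))) ∨ A) ∧ ((C ∧ B) ∧ (A ∧ C))

((A ∨ ((C ∧ B) ∧ (A ∧ C))) ∨ A) ∧ ((C ∧ B) ∧ (A ∧ C))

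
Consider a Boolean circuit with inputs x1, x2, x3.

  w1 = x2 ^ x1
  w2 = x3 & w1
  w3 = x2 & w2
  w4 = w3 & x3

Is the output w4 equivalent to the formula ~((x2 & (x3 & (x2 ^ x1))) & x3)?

w1 = x2 ^ x1
w2 = x3 & w1 = x3 & (x2 ^ x1)
w3 = x2 & w2 = x2 & (x3 & (x2 ^ x1))
w4 = w3 & x3 = (x2 & (x3 & (x2 ^ x1))) & x3
At x1=0, x2=0, x3=0: circuit gives 0, formula gives 1.

No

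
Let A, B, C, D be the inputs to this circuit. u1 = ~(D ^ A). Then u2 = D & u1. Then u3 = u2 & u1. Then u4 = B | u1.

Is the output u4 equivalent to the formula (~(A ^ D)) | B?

Yes

u1 = ~(D ^ A)
u4 = B | u1 = B | (~(D ^ A))
At A=0, B=0, C=0, D=1: circuit gives 0, formula gives 0.
At A=0, B=0, C=0, D=0: circuit gives 1, formula gives 1.
Agrees on all 16 inputs.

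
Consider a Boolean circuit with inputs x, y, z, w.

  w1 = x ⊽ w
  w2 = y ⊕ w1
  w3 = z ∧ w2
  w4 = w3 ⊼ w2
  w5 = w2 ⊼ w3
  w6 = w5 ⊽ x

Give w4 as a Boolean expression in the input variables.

(z ∧ (y ⊕ (x ⊽ w))) ⊼ (y ⊕ (x ⊽ w))

w1 = x ⊽ w
w2 = y ⊕ w1 = y ⊕ (x ⊽ w)
w3 = z ∧ w2 = z ∧ (y ⊕ (x ⊽ w))
w4 = w3 ⊼ w2 = (z ∧ (y ⊕ (x ⊽ w))) ⊼ (y ⊕ (x ⊽ w))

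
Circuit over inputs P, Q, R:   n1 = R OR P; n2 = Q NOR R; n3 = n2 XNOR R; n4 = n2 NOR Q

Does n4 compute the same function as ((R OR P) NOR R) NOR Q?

No

n2 = Q NOR R
n4 = n2 NOR Q = (Q NOR R) NOR Q
At P=1, Q=0, R=0: circuit gives 0, formula gives 1.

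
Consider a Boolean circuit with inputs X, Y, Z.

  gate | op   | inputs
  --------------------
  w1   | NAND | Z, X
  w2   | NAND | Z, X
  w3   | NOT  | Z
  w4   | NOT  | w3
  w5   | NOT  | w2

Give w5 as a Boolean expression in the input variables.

w2 = Z NAND X
w5 = NOT w2 = NOT (Z NAND X)

NOT (Z NAND X)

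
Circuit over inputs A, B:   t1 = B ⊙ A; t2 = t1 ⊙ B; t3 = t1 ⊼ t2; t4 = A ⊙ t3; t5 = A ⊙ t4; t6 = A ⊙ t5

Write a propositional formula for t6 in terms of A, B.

t1 = B ⊙ A
t2 = t1 ⊙ B = (B ⊙ A) ⊙ B
t3 = t1 ⊼ t2 = (B ⊙ A) ⊼ ((B ⊙ A) ⊙ B)
t4 = A ⊙ t3 = A ⊙ ((B ⊙ A) ⊼ ((B ⊙ A) ⊙ B))
t5 = A ⊙ t4 = A ⊙ (A ⊙ ((B ⊙ A) ⊼ ((B ⊙ A) ⊙ B)))
t6 = A ⊙ t5 = A ⊙ (A ⊙ (A ⊙ ((B ⊙ A) ⊼ ((B ⊙ A) ⊙ B))))

A ⊙ (A ⊙ (A ⊙ ((B ⊙ A) ⊼ ((B ⊙ A) ⊙ B))))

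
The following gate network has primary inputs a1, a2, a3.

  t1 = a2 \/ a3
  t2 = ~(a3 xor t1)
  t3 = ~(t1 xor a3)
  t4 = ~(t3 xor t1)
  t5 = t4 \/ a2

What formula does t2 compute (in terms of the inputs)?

~(a3 xor (a2 \/ a3))

t1 = a2 \/ a3
t2 = ~(a3 xor t1) = ~(a3 xor (a2 \/ a3))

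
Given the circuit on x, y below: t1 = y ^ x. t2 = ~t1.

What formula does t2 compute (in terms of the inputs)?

~(y ^ x)

t1 = y ^ x
t2 = ~t1 = ~(y ^ x)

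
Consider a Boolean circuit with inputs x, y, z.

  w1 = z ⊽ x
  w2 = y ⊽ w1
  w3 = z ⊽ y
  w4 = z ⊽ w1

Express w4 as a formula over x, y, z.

w1 = z ⊽ x
w4 = z ⊽ w1 = z ⊽ (z ⊽ x)

z ⊽ (z ⊽ x)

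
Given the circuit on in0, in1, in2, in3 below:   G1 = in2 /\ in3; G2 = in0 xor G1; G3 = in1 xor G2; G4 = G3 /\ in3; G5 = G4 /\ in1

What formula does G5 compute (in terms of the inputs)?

G1 = in2 /\ in3
G2 = in0 xor G1 = in0 xor (in2 /\ in3)
G3 = in1 xor G2 = in1 xor (in0 xor (in2 /\ in3))
G4 = G3 /\ in3 = (in1 xor (in0 xor (in2 /\ in3))) /\ in3
G5 = G4 /\ in1 = ((in1 xor (in0 xor (in2 /\ in3))) /\ in3) /\ in1

((in1 xor (in0 xor (in2 /\ in3))) /\ in3) /\ in1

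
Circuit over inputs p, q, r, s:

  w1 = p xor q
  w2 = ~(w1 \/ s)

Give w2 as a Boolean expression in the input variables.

w1 = p xor q
w2 = ~(w1 \/ s) = ~((p xor q) \/ s)

~((p xor q) \/ s)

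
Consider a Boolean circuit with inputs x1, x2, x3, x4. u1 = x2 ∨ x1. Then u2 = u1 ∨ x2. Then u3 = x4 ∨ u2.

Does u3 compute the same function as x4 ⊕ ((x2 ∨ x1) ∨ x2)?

u1 = x2 ∨ x1
u2 = u1 ∨ x2 = (x2 ∨ x1) ∨ x2
u3 = x4 ∨ u2 = x4 ∨ ((x2 ∨ x1) ∨ x2)
At x1=0, x2=1, x3=0, x4=1: circuit gives 1, formula gives 0.

No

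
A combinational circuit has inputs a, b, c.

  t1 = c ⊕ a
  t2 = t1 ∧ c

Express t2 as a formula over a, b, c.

(c ⊕ a) ∧ c

t1 = c ⊕ a
t2 = t1 ∧ c = (c ⊕ a) ∧ c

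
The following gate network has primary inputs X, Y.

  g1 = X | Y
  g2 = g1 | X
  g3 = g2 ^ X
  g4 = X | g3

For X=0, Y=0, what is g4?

g1 = 0 | 0 = 0
g2 = 0 | 0 = 0
g3 = 0 ^ 0 = 0
g4 = 0 | 0 = 0

0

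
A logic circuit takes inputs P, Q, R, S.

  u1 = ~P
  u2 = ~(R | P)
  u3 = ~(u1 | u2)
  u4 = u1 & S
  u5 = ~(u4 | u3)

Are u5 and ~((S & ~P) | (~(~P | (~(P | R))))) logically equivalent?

u1 = ~P
u2 = ~(R | P)
u3 = ~(u1 | u2) = ~(~P | (~(R | P)))
u4 = u1 & S = ~P & S
u5 = ~(u4 | u3) = ~((~P & S) | (~(~P | (~(R | P)))))
At P=0, Q=0, R=0, S=1: circuit gives 0, formula gives 0.
At P=0, Q=0, R=0, S=0: circuit gives 1, formula gives 1.
Agrees on all 16 inputs.

Yes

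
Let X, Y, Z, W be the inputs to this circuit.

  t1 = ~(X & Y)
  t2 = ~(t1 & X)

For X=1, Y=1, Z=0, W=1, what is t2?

1

t1 = ~(1 & 1) = 0
t2 = ~(0 & 1) = 1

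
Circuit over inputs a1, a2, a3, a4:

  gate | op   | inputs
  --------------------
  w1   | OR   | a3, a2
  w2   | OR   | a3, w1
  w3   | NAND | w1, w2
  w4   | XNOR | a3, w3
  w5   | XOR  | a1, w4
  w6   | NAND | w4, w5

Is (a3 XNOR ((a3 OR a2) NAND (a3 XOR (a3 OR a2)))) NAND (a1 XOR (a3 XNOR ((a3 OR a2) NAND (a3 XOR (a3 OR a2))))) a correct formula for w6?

w1 = a3 OR a2
w2 = a3 OR w1 = a3 OR (a3 OR a2)
w3 = w1 NAND w2 = (a3 OR a2) NAND (a3 OR (a3 OR a2))
w4 = a3 XNOR w3 = a3 XNOR ((a3 OR a2) NAND (a3 OR (a3 OR a2)))
w5 = a1 XOR w4 = a1 XOR (a3 XNOR ((a3 OR a2) NAND (a3 OR (a3 OR a2))))
w6 = w4 NAND w5 = (a3 XNOR ((a3 OR a2) NAND (a3 OR (a3 OR a2)))) NAND (a1 XOR (a3 XNOR ((a3 OR a2) NAND (a3 OR (a3 OR a2)))))
At a1=0, a2=0, a3=1, a4=0: circuit gives 1, formula gives 0.

No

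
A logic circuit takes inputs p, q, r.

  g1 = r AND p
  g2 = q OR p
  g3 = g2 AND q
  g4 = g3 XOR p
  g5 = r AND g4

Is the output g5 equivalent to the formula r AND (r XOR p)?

No

g2 = q OR p
g3 = g2 AND q = (q OR p) AND q
g4 = g3 XOR p = ((q OR p) AND q) XOR p
g5 = r AND g4 = r AND (((q OR p) AND q) XOR p)
At p=0, q=0, r=1: circuit gives 0, formula gives 1.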